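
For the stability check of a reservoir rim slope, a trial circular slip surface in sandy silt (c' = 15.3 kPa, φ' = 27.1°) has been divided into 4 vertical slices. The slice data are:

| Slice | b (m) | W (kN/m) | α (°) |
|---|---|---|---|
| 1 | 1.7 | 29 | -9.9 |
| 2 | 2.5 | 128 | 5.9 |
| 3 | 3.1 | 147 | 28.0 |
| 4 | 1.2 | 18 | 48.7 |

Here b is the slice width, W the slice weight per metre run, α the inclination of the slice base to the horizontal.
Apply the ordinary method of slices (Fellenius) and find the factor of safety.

Ordinary method of slices: FS = Σ[c'·Δl_i + (W_i cosα_i)·tanφ'] / Σ W_i sinα_i, with Δl_i = b_i / cosα_i.
Slice 1: Δl = 1.7/cos(-9.9°) = 1.726 m; N'_1 = 29·cos(-9.9°) = 28.6; c'Δl = 26.40; W sinα = -5.0
Slice 2: Δl = 2.5/cos5.9° = 2.513 m; N'_2 = 128·cos5.9° = 127.3; c'Δl = 38.45; W sinα = 13.2
Slice 3: Δl = 3.1/cos28.0° = 3.511 m; N'_3 = 147·cos28.0° = 129.8; c'Δl = 53.72; W sinα = 69.0
Slice 4: Δl = 1.2/cos48.7° = 1.818 m; N'_4 = 18·cos48.7° = 11.9; c'Δl = 27.82; W sinα = 13.5
Σc'Δl = 146.4 kN/m; ΣN' = 297.6 kN/m; ΣW sinα = 90.7 kN/m
Resisting = 146.4 + 297.6·tan27.1° = 146.4 + 152.3 = 298.7 kN/m
FS = 298.7 / 90.7 = 3.293

FS = 3.29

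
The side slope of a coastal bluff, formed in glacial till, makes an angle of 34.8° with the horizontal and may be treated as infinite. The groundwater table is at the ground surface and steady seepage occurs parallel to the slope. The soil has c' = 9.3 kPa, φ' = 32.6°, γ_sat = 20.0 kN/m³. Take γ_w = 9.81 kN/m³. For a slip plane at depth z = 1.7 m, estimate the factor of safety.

With seepage parallel to the slope and the water table at the surface, the effective normal stress on the slip plane uses the buoyant unit weight γ' = γ_sat − γ_w while the driving shear stress uses γ_sat:
FS = [c' + γ' z cos²β tanφ'] / [γ_sat z sinβ cosβ]
γ' = 20.0 − 9.81 = 10.19 kN/m³
Numerator = 9.3 + 10.19·1.7·cos²34.8°·tan32.6° = 9.3 + 10.19·1.7·0.6743·0.6395 = 16.770 kPa
Denominator = 20.0·1.7·sin34.8°·cos34.8° = 20.0·1.7·0.5707·0.8211 = 15.934 kPa
FS = 16.770 / 15.934 = 1.052

FS = 1.05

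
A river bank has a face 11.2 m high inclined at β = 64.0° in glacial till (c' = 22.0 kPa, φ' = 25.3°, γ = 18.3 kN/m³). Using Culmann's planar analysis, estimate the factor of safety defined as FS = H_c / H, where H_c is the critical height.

H_c = (4c'/γ) · sinβ cosφ' / [1 − cos(β − φ')]
    = (4·22.0/18.3) · sin64.0°·cos25.3° / [1 − cos38.7°]
    = 4.809 · 0.8126 / 0.2196 = 17.80 m
FS = H_c / H = 17.80 / 11.2 = 1.589

FS = 1.59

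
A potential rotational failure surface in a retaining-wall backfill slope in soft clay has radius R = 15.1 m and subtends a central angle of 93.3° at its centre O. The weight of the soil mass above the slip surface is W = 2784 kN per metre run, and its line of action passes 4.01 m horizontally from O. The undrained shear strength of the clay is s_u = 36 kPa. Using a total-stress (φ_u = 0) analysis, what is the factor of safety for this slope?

Taking moments about the centre O, the resisting moment is provided by the undrained shear strength acting along the arc:
Arc length L_a = R·θ = 15.1·(93.3°·π/180) = 15.1·1.6284 = 24.59 m
M_R = s_u·L_a·R = 36·24.59·15.1 = 13366.4 kN·m/m
M_D = W·d = 2784·4.01 = 11163.8 kN·m/m
FS = M_R / M_D = 13366.4 / 11163.8 = 1.197

FS = 1.20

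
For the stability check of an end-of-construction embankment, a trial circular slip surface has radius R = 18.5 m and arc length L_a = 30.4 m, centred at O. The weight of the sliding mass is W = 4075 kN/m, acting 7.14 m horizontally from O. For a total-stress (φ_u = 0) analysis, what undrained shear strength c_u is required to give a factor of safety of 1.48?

FS = c_u·L_a·R / (W·d), so c_u = FS·W·d / (L_a·R).
c_u = 1.48·4075·7.14 / (30.40·18.5) = 43061.3 / 562.40 = 76.57 kPa

c_u = 76.6 kPa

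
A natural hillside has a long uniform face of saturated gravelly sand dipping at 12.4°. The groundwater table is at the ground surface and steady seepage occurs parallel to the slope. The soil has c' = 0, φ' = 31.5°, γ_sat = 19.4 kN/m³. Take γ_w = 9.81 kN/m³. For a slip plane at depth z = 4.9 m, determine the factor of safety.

FS = 1.38

With seepage parallel to the slope and the water table at the surface, the effective normal stress on the slip plane uses the buoyant unit weight γ' = γ_sat − γ_w while the driving shear stress uses γ_sat:
FS = [c' + γ' z cos²β tanφ'] / [γ_sat z sinβ cosβ]
(For c' = 0 this reduces to FS = (γ'/γ_sat)·tanφ'/tanβ.)
γ' = 19.4 − 9.81 = 9.59 kN/m³
Numerator = 0.0 + 9.59·4.9·cos²12.4°·tan31.5° = 0.0 + 9.59·4.9·0.9539·0.6128 = 27.468 kPa
Denominator = 19.4·4.9·sin12.4°·cos12.4° = 19.4·4.9·0.2147·0.9767 = 19.937 kPa
FS = 27.468 / 19.937 = 1.378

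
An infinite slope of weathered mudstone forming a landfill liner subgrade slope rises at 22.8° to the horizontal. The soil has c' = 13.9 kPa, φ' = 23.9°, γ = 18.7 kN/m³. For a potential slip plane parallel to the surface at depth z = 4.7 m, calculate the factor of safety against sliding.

FS = 1.50

For an infinite slope with a slip plane parallel to the surface (no pore pressure): FS = [c' + γz cos²β tanφ'] / [γz sinβ cosβ].
γz = 18.7·4.7 = 87.89 kN/m²
Numerator = 13.9 + 87.89·cos²22.8°·tan23.9° = 13.9 + 87.89·0.8498·0.4431 = 46.999 kPa
Denominator = 87.89·sin22.8°·cos22.8° = 87.89·0.3875·0.9219 = 31.398 kPa
FS = 46.999 / 31.398 = 1.497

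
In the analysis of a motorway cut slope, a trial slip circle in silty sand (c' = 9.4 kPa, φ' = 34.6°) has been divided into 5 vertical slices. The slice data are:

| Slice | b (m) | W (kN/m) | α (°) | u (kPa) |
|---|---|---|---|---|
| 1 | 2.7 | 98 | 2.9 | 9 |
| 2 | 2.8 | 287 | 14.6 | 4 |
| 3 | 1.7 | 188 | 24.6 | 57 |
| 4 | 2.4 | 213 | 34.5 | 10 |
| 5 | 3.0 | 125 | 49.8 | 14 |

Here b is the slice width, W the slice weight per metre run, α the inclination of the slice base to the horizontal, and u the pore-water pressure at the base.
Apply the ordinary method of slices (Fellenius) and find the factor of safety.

Ordinary method of slices: FS = Σ[c'·Δl_i + (W_i cosα_i − u_i·Δl_i)·tanφ'] / Σ W_i sinα_i, with Δl_i = b_i / cosα_i.
Slice 1: Δl = 2.7/cos2.9° = 2.703 m; N'_1 = 98·cos2.9° − 9·2.703 = 73.5; c'Δl = 25.41; W sinα = 5.0
Slice 2: Δl = 2.8/cos14.6° = 2.893 m; N'_2 = 287·cos14.6° − 4·2.893 = 266.2; c'Δl = 27.20; W sinα = 72.3
Slice 3: Δl = 1.7/cos24.6° = 1.870 m; N'_3 = 188·cos24.6° − 57·1.870 = 64.4; c'Δl = 17.58; W sinα = 78.3
Slice 4: Δl = 2.4/cos34.5° = 2.912 m; N'_4 = 213·cos34.5° − 10·2.912 = 146.4; c'Δl = 27.37; W sinα = 120.6
Slice 5: Δl = 3.0/cos49.8° = 4.648 m; N'_5 = 125·cos49.8° − 14·4.648 = 15.6; c'Δl = 43.69; W sinα = 95.5
Σc'Δl = 141.3 kN/m; ΣN' = 566.1 kN/m; ΣW sinα = 371.7 kN/m
Resisting = 141.3 + 566.1·tan34.6° = 141.3 + 390.5 = 531.8 kN/m
FS = 531.8 / 371.7 = 1.431

FS = 1.43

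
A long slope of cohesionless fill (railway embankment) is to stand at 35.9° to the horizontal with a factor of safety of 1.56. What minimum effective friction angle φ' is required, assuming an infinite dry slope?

FS = tanφ'/tanβ ⇒ tanφ' = FS · tanβ = 1.56 · tan35.9° = 1.1293
φ' = arctan(1.1293) = 48.47°

φ' = 48.5°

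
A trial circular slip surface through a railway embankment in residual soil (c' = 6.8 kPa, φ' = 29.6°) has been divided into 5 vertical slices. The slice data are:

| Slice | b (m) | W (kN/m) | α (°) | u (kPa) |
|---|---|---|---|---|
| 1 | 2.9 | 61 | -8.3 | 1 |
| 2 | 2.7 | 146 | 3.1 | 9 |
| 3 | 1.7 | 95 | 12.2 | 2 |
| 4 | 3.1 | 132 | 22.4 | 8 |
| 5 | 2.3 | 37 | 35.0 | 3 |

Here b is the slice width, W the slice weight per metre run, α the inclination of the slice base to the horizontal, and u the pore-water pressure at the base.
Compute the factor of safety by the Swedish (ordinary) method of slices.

FS = 3.43

Ordinary method of slices: FS = Σ[c'·Δl_i + (W_i cosα_i − u_i·Δl_i)·tanφ'] / Σ W_i sinα_i, with Δl_i = b_i / cosα_i.
Slice 1: Δl = 2.9/cos(-8.3°) = 2.931 m; N'_1 = 61·cos(-8.3°) − 1·2.931 = 57.4; c'Δl = 19.93; W sinα = -8.8
Slice 2: Δl = 2.7/cos3.1° = 2.704 m; N'_2 = 146·cos3.1° − 9·2.704 = 121.5; c'Δl = 18.39; W sinα = 7.9
Slice 3: Δl = 1.7/cos12.2° = 1.739 m; N'_3 = 95·cos12.2° − 2·1.739 = 89.4; c'Δl = 11.83; W sinα = 20.1
Slice 4: Δl = 3.1/cos22.4° = 3.353 m; N'_4 = 132·cos22.4° − 8·3.353 = 95.2; c'Δl = 22.80; W sinα = 50.3
Slice 5: Δl = 2.3/cos35.0° = 2.808 m; N'_5 = 37·cos35.0° − 3·2.808 = 21.9; c'Δl = 19.09; W sinα = 21.2
Σc'Δl = 92.0 kN/m; ΣN' = 385.4 kN/m; ΣW sinα = 90.7 kN/m
Resisting = 92.0 + 385.4·tan29.6° = 92.0 + 218.9 = 311.0 kN/m
FS = 311.0 / 90.7 = 3.429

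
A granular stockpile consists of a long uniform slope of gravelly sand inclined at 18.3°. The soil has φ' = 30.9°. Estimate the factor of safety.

For a dry cohesionless infinite slope the factor of safety is FS = tanφ' / tanβ.
FS = tan30.9° / tan18.3° = 0.5985 / 0.3307 = 1.810

FS = 1.81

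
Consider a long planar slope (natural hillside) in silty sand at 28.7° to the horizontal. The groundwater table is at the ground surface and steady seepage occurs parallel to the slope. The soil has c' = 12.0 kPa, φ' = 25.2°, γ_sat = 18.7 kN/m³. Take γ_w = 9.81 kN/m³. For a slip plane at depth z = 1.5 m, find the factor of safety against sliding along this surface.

FS = 1.42

With seepage parallel to the slope and the water table at the surface, the effective normal stress on the slip plane uses the buoyant unit weight γ' = γ_sat − γ_w while the driving shear stress uses γ_sat:
FS = [c' + γ' z cos²β tanφ'] / [γ_sat z sinβ cosβ]
γ' = 18.7 − 9.81 = 8.89 kN/m³
Numerator = 12.0 + 8.89·1.5·cos²28.7°·tan25.2° = 12.0 + 8.89·1.5·0.7694·0.4706 = 16.828 kPa
Denominator = 18.7·1.5·sin28.7°·cos28.7° = 18.7·1.5·0.4802·0.8771 = 11.815 kPa
FS = 16.828 / 11.815 = 1.424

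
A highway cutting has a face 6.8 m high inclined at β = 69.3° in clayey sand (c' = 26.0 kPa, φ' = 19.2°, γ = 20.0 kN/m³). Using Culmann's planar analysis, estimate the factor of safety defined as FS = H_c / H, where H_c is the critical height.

H_c = (4c'/γ) · sinβ cosφ' / [1 − cos(β − φ')]
    = (4·26.0/20.0) · sin69.3°·cos19.2° / [1 − cos50.1°]
    = 5.200 · 0.8834 / 0.3586 = 12.81 m
FS = H_c / H = 12.81 / 6.8 = 1.884

FS = 1.88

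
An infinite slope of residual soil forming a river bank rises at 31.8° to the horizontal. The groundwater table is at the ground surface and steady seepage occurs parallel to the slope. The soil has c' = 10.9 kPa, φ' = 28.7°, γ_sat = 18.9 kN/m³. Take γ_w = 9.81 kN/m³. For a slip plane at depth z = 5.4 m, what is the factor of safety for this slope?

FS = 0.66

With seepage parallel to the slope and the water table at the surface, the effective normal stress on the slip plane uses the buoyant unit weight γ' = γ_sat − γ_w while the driving shear stress uses γ_sat:
FS = [c' + γ' z cos²β tanφ'] / [γ_sat z sinβ cosβ]
γ' = 18.9 − 9.81 = 9.09 kN/m³
Numerator = 10.9 + 9.09·5.4·cos²31.8°·tan28.7° = 10.9 + 9.09·5.4·0.7223·0.5475 = 30.311 kPa
Denominator = 18.9·5.4·sin31.8°·cos31.8° = 18.9·5.4·0.5270·0.8499 = 45.708 kPa
FS = 30.311 / 45.708 = 0.663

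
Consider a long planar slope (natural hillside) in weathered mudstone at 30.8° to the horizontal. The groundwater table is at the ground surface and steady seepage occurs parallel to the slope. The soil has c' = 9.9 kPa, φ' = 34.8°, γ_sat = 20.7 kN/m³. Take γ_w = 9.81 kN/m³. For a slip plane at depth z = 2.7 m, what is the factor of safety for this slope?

FS = 1.02

With seepage parallel to the slope and the water table at the surface, the effective normal stress on the slip plane uses the buoyant unit weight γ' = γ_sat − γ_w while the driving shear stress uses γ_sat:
FS = [c' + γ' z cos²β tanφ'] / [γ_sat z sinβ cosβ]
γ' = 20.7 − 9.81 = 10.89 kN/m³
Numerator = 9.9 + 10.89·2.7·cos²30.8°·tan34.8° = 9.9 + 10.89·2.7·0.7378·0.6950 = 24.978 kPa
Denominator = 20.7·2.7·sin30.8°·cos30.8° = 20.7·2.7·0.5120·0.8590 = 24.582 kPa
FS = 24.978 / 24.582 = 1.016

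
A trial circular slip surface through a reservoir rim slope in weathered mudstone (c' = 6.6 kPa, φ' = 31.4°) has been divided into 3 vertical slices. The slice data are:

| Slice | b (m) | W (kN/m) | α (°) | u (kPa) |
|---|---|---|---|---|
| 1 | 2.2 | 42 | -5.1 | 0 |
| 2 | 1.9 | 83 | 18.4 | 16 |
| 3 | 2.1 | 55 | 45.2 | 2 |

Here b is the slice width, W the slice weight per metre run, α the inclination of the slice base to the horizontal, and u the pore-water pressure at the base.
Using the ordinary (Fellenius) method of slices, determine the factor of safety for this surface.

FS = 1.98

Ordinary method of slices: FS = Σ[c'·Δl_i + (W_i cosα_i − u_i·Δl_i)·tanφ'] / Σ W_i sinα_i, with Δl_i = b_i / cosα_i.
Slice 1: Δl = 2.2/cos(-5.1°) = 2.209 m; N'_1 = 42·cos(-5.1°) − 0·2.209 = 41.8; c'Δl = 14.58; W sinα = -3.7
Slice 2: Δl = 1.9/cos18.4° = 2.002 m; N'_2 = 83·cos18.4° − 16·2.002 = 46.7; c'Δl = 13.22; W sinα = 26.2
Slice 3: Δl = 2.1/cos45.2° = 2.980 m; N'_3 = 55·cos45.2° − 2·2.980 = 32.8; c'Δl = 19.67; W sinα = 39.0
Σc'Δl = 47.5 kN/m; ΣN' = 121.3 kN/m; ΣW sinα = 61.5 kN/m
Resisting = 47.5 + 121.3·tan31.4° = 47.5 + 74.1 = 121.5 kN/m
FS = 121.5 / 61.5 = 1.976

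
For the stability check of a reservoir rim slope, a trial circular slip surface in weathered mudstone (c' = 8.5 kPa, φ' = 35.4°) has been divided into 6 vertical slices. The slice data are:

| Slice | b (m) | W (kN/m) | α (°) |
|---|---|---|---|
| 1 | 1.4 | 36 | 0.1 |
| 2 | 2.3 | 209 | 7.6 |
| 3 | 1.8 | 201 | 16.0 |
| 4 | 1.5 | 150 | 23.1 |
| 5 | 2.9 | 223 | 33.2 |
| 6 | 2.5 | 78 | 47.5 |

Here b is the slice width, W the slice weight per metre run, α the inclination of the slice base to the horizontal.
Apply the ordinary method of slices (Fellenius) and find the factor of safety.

Ordinary method of slices: FS = Σ[c'·Δl_i + (W_i cosα_i)·tanφ'] / Σ W_i sinα_i, with Δl_i = b_i / cosα_i.
Slice 1: Δl = 1.4/cos0.1° = 1.400 m; N'_1 = 36·cos0.1° = 36.0; c'Δl = 11.90; W sinα = 0.1
Slice 2: Δl = 2.3/cos7.6° = 2.320 m; N'_2 = 209·cos7.6° = 207.2; c'Δl = 19.72; W sinα = 27.6
Slice 3: Δl = 1.8/cos16.0° = 1.873 m; N'_3 = 201·cos16.0° = 193.2; c'Δl = 15.92; W sinα = 55.4
Slice 4: Δl = 1.5/cos23.1° = 1.631 m; N'_4 = 150·cos23.1° = 138.0; c'Δl = 13.86; W sinα = 58.9
Slice 5: Δl = 2.9/cos33.2° = 3.466 m; N'_5 = 223·cos33.2° = 186.6; c'Δl = 29.46; W sinα = 122.1
Slice 6: Δl = 2.5/cos47.5° = 3.700 m; N'_6 = 78·cos47.5° = 52.7; c'Δl = 31.45; W sinα = 57.5
Σc'Δl = 122.3 kN/m; ΣN' = 813.6 kN/m; ΣW sinα = 321.6 kN/m
Resisting = 122.3 + 813.6·tan35.4° = 122.3 + 578.2 = 700.5 kN/m
FS = 700.5 / 321.6 = 2.178

FS = 2.18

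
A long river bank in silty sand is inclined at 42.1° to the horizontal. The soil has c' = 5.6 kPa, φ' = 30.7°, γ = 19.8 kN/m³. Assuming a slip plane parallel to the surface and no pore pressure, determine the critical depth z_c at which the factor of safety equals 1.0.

Setting FS = 1.00 in FS = [c' + γz cos²β tanφ'] / [γz sinβ cosβ] and solving for z:
z = c' / [γ cosβ (FS·sinβ − cosβ·tanφ')]
  = 5.6 / [19.8·cos42.1°·(1.00·sin42.1° − cos42.1°·tan30.7°)]
  = 5.6 / [19.8·0.7420·(1.00·0.6704 − 0.7420·0.5938)]
  = 5.6 / 3.3771 = 1.658 m

z_c = 1.66 m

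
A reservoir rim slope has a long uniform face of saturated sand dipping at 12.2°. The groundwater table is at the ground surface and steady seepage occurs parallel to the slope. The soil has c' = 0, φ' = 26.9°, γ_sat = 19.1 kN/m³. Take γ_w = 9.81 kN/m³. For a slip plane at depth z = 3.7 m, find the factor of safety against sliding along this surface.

With seepage parallel to the slope and the water table at the surface, the effective normal stress on the slip plane uses the buoyant unit weight γ' = γ_sat − γ_w while the driving shear stress uses γ_sat:
FS = [c' + γ' z cos²β tanφ'] / [γ_sat z sinβ cosβ]
(For c' = 0 this reduces to FS = (γ'/γ_sat)·tanφ'/tanβ.)
γ' = 19.1 − 9.81 = 9.29 kN/m³
Numerator = 0.0 + 9.29·3.7·cos²12.2°·tan26.9° = 0.0 + 9.29·3.7·0.9553·0.5073 = 16.660 kPa
Denominator = 19.1·3.7·sin12.2°·cos12.2° = 19.1·3.7·0.2113·0.9774 = 14.597 kPa
FS = 16.660 / 14.597 = 1.141

FS = 1.14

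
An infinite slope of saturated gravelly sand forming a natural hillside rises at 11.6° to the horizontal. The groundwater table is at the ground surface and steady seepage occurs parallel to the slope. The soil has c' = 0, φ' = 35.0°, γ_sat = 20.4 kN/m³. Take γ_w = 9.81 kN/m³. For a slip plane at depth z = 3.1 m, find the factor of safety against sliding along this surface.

FS = 1.77

With seepage parallel to the slope and the water table at the surface, the effective normal stress on the slip plane uses the buoyant unit weight γ' = γ_sat − γ_w while the driving shear stress uses γ_sat:
FS = [c' + γ' z cos²β tanφ'] / [γ_sat z sinβ cosβ]
(For c' = 0 this reduces to FS = (γ'/γ_sat)·tanφ'/tanβ.)
γ' = 20.4 − 9.81 = 10.59 kN/m³
Numerator = 0.0 + 10.59·3.1·cos²11.6°·tan35.0° = 0.0 + 10.59·3.1·0.9596·0.7002 = 22.058 kPa
Denominator = 20.4·3.1·sin11.6°·cos11.6° = 20.4·3.1·0.2011·0.9796 = 12.456 kPa
FS = 22.058 / 12.456 = 1.771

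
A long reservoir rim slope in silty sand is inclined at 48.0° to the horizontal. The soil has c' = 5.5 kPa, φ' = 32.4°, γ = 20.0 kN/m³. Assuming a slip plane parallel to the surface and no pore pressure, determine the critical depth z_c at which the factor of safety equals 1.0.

z_c = 1.29 m

Setting FS = 1.00 in FS = [c' + γz cos²β tanφ'] / [γz sinβ cosβ] and solving for z:
z = c' / [γ cosβ (FS·sinβ − cosβ·tanφ')]
  = 5.5 / [20.0·cos48.0°·(1.00·sin48.0° − cos48.0°·tan32.4°)]
  = 5.5 / [20.0·0.6691·(1.00·0.7431 − 0.6691·0.6346)]
  = 5.5 / 4.2624 = 1.290 m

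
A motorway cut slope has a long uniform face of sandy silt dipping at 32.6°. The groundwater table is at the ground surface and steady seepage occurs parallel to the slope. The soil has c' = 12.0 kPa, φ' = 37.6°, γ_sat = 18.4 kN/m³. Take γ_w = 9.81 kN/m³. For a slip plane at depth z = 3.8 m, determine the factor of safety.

FS = 0.94

With seepage parallel to the slope and the water table at the surface, the effective normal stress on the slip plane uses the buoyant unit weight γ' = γ_sat − γ_w while the driving shear stress uses γ_sat:
FS = [c' + γ' z cos²β tanφ'] / [γ_sat z sinβ cosβ]
γ' = 18.4 − 9.81 = 8.59 kN/m³
Numerator = 12.0 + 8.59·3.8·cos²32.6°·tan37.6° = 12.0 + 8.59·3.8·0.7097·0.7701 = 29.841 kPa
Denominator = 18.4·3.8·sin32.6°·cos32.6° = 18.4·3.8·0.5388·0.8425 = 31.736 kPa
FS = 29.841 / 31.736 = 0.940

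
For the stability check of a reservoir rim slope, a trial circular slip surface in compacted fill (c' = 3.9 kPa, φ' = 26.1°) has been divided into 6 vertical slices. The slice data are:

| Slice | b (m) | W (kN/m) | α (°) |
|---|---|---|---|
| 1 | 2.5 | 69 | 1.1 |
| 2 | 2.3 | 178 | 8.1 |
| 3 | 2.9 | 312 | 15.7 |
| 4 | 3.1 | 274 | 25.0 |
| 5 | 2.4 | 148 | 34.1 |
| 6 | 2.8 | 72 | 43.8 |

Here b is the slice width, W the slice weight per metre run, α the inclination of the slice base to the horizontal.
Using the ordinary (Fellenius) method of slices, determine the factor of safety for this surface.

Ordinary method of slices: FS = Σ[c'·Δl_i + (W_i cosα_i)·tanφ'] / Σ W_i sinα_i, with Δl_i = b_i / cosα_i.
Slice 1: Δl = 2.5/cos1.1° = 2.500 m; N'_1 = 69·cos1.1° = 69.0; c'Δl = 9.75; W sinα = 1.3
Slice 2: Δl = 2.3/cos8.1° = 2.323 m; N'_2 = 178·cos8.1° = 176.2; c'Δl = 9.06; W sinα = 25.1
Slice 3: Δl = 2.9/cos15.7° = 3.012 m; N'_3 = 312·cos15.7° = 300.4; c'Δl = 11.75; W sinα = 84.4
Slice 4: Δl = 3.1/cos25.0° = 3.420 m; N'_4 = 274·cos25.0° = 248.3; c'Δl = 13.34; W sinα = 115.8
Slice 5: Δl = 2.4/cos34.1° = 2.898 m; N'_5 = 148·cos34.1° = 122.6; c'Δl = 11.30; W sinα = 83.0
Slice 6: Δl = 2.8/cos43.8° = 3.879 m; N'_6 = 72·cos43.8° = 52.0; c'Δl = 15.13; W sinα = 49.8
Σc'Δl = 70.3 kN/m; ΣN' = 968.4 kN/m; ΣW sinα = 359.4 kN/m
Resisting = 70.3 + 968.4·tan26.1° = 70.3 + 474.4 = 544.8 kN/m
FS = 544.8 / 359.4 = 1.516

FS = 1.52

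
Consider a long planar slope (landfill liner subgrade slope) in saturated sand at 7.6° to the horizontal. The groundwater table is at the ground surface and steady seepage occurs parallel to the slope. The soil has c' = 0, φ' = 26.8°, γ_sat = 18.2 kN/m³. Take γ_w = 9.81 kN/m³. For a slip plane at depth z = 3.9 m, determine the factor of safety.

FS = 1.75

With seepage parallel to the slope and the water table at the surface, the effective normal stress on the slip plane uses the buoyant unit weight γ' = γ_sat − γ_w while the driving shear stress uses γ_sat:
FS = [c' + γ' z cos²β tanφ'] / [γ_sat z sinβ cosβ]
(For c' = 0 this reduces to FS = (γ'/γ_sat)·tanφ'/tanβ.)
γ' = 18.2 − 9.81 = 8.39 kN/m³
Numerator = 0.0 + 8.39·3.9·cos²7.6°·tan26.8° = 0.0 + 8.39·3.9·0.9825·0.5051 = 16.239 kPa
Denominator = 18.2·3.9·sin7.6°·cos7.6° = 18.2·3.9·0.1323·0.9912 = 9.305 kPa
FS = 16.239 / 9.305 = 1.745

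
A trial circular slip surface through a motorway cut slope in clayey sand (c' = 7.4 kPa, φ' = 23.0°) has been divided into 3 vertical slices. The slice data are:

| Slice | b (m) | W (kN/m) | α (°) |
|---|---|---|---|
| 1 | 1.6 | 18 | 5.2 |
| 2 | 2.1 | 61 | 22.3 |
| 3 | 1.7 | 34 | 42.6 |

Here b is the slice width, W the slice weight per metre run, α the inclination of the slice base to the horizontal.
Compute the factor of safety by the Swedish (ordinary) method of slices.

FS = 1.84

Ordinary method of slices: FS = Σ[c'·Δl_i + (W_i cosα_i)·tanφ'] / Σ W_i sinα_i, with Δl_i = b_i / cosα_i.
Slice 1: Δl = 1.6/cos5.2° = 1.607 m; N'_1 = 18·cos5.2° = 17.9; c'Δl = 11.89; W sinα = 1.6
Slice 2: Δl = 2.1/cos22.3° = 2.270 m; N'_2 = 61·cos22.3° = 56.4; c'Δl = 16.80; W sinα = 23.1
Slice 3: Δl = 1.7/cos42.6° = 2.309 m; N'_3 = 34·cos42.6° = 25.0; c'Δl = 17.09; W sinα = 23.0
Σc'Δl = 45.8 kN/m; ΣN' = 99.4 kN/m; ΣW sinα = 47.8 kN/m
Resisting = 45.8 + 99.4·tan23.0° = 45.8 + 42.2 = 88.0 kN/m
FS = 88.0 / 47.8 = 1.841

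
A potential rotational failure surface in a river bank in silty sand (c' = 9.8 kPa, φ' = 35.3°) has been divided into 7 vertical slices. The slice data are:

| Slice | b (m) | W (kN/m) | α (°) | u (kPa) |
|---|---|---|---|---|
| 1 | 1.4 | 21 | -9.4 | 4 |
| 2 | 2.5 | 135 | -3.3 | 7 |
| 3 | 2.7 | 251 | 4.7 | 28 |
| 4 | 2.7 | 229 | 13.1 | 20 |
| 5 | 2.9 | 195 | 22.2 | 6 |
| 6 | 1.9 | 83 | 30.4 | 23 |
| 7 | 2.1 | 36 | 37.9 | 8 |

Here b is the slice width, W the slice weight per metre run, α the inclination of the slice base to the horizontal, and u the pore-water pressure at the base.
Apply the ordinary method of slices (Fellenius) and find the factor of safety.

Ordinary method of slices: FS = Σ[c'·Δl_i + (W_i cosα_i − u_i·Δl_i)·tanφ'] / Σ W_i sinα_i, with Δl_i = b_i / cosα_i.
Slice 1: Δl = 1.4/cos(-9.4°) = 1.419 m; N'_1 = 21·cos(-9.4°) − 4·1.419 = 15.0; c'Δl = 13.91; W sinα = -3.4
Slice 2: Δl = 2.5/cos(-3.3°) = 2.504 m; N'_2 = 135·cos(-3.3°) − 7·2.504 = 117.2; c'Δl = 24.54; W sinα = -7.8
Slice 3: Δl = 2.7/cos4.7° = 2.709 m; N'_3 = 251·cos4.7° − 28·2.709 = 174.3; c'Δl = 26.55; W sinα = 20.6
Slice 4: Δl = 2.7/cos13.1° = 2.772 m; N'_4 = 229·cos13.1° − 20·2.772 = 167.6; c'Δl = 27.17; W sinα = 51.9
Slice 5: Δl = 2.9/cos22.2° = 3.132 m; N'_5 = 195·cos22.2° − 6·3.132 = 161.8; c'Δl = 30.70; W sinα = 73.7
Slice 6: Δl = 1.9/cos30.4° = 2.203 m; N'_6 = 83·cos30.4° − 23·2.203 = 20.9; c'Δl = 21.59; W sinα = 42.0
Slice 7: Δl = 2.1/cos37.9° = 2.661 m; N'_7 = 36·cos37.9° − 8·2.661 = 7.1; c'Δl = 26.08; W sinα = 22.1
Σc'Δl = 170.5 kN/m; ΣN' = 664.0 kN/m; ΣW sinα = 199.1 kN/m
Resisting = 170.5 + 664.0·tan35.3° = 170.5 + 470.1 = 640.7 kN/m
FS = 640.7 / 199.1 = 3.218

FS = 3.22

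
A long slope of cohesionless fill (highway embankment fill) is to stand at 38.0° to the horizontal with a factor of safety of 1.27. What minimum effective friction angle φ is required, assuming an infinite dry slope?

φ = 44.8°

FS = tanφ/tanβ ⇒ tanφ = FS · tanβ = 1.27 · tan38.0° = 0.9922
φ = arctan(0.9922) = 44.78°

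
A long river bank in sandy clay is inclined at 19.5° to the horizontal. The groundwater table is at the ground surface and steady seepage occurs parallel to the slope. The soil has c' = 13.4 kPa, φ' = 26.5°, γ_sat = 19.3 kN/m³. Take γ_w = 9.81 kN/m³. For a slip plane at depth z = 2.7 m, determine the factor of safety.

With seepage parallel to the slope and the water table at the surface, the effective normal stress on the slip plane uses the buoyant unit weight γ' = γ_sat − γ_w while the driving shear stress uses γ_sat:
FS = [c' + γ' z cos²β tanφ'] / [γ_sat z sinβ cosβ]
γ' = 19.3 − 9.81 = 9.49 kN/m³
Numerator = 13.4 + 9.49·2.7·cos²19.5°·tan26.5° = 13.4 + 9.49·2.7·0.8886·0.4986 = 24.752 kPa
Denominator = 19.3·2.7·sin19.5°·cos19.5° = 19.3·2.7·0.3338·0.9426 = 16.397 kPa
FS = 24.752 / 16.397 = 1.510

FS = 1.51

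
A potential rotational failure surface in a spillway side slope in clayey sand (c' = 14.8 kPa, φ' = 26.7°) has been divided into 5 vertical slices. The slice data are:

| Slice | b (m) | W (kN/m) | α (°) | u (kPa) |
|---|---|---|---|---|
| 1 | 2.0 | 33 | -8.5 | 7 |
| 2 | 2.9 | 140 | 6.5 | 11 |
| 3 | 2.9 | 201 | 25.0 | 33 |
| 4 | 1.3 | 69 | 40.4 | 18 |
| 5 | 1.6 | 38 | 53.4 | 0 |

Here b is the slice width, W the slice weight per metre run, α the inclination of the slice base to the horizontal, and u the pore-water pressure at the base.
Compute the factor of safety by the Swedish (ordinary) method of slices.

FS = 1.81

Ordinary method of slices: FS = Σ[c'·Δl_i + (W_i cosα_i − u_i·Δl_i)·tanφ'] / Σ W_i sinα_i, with Δl_i = b_i / cosα_i.
Slice 1: Δl = 2.0/cos(-8.5°) = 2.022 m; N'_1 = 33·cos(-8.5°) − 7·2.022 = 18.5; c'Δl = 29.93; W sinα = -4.9
Slice 2: Δl = 2.9/cos6.5° = 2.919 m; N'_2 = 140·cos6.5° − 11·2.919 = 107.0; c'Δl = 43.20; W sinα = 15.8
Slice 3: Δl = 2.9/cos25.0° = 3.200 m; N'_3 = 201·cos25.0° − 33·3.200 = 76.6; c'Δl = 47.36; W sinα = 84.9
Slice 4: Δl = 1.3/cos40.4° = 1.707 m; N'_4 = 69·cos40.4° − 18·1.707 = 21.8; c'Δl = 25.26; W sinα = 44.7
Slice 5: Δl = 1.6/cos53.4° = 2.684 m; N'_5 = 38·cos53.4° − 0·2.684 = 22.7; c'Δl = 39.72; W sinα = 30.5
Σc'Δl = 185.5 kN/m; ΣN' = 246.5 kN/m; ΣW sinα = 171.1 kN/m
Resisting = 185.5 + 246.5·tan26.7° = 185.5 + 124.0 = 309.5 kN/m
FS = 309.5 / 171.1 = 1.808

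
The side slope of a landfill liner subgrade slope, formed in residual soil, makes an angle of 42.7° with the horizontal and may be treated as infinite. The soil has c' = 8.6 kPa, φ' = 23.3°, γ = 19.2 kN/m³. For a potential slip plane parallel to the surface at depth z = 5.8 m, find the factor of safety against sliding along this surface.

For an infinite slope with a slip plane parallel to the surface (no pore pressure): FS = [c' + γz cos²β tanφ'] / [γz sinβ cosβ].
γz = 19.2·5.8 = 111.36 kN/m²
Numerator = 8.6 + 111.36·cos²42.7°·tan23.3° = 8.6 + 111.36·0.5401·0.4307 = 34.503 kPa
Denominator = 111.36·sin42.7°·cos42.7° = 111.36·0.6782·0.7349 = 55.501 kPa
FS = 34.503 / 55.501 = 0.622

FS = 0.62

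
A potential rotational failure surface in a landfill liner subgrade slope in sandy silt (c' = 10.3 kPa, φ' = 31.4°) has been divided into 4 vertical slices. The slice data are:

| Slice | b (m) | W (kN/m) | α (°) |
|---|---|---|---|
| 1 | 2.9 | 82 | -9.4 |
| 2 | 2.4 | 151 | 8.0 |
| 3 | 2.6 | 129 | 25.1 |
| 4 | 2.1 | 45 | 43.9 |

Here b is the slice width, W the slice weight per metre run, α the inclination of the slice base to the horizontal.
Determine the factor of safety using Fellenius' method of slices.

FS = 3.70

Ordinary method of slices: FS = Σ[c'·Δl_i + (W_i cosα_i)·tanφ'] / Σ W_i sinα_i, with Δl_i = b_i / cosα_i.
Slice 1: Δl = 2.9/cos(-9.4°) = 2.939 m; N'_1 = 82·cos(-9.4°) = 80.9; c'Δl = 30.28; W sinα = -13.4
Slice 2: Δl = 2.4/cos8.0° = 2.424 m; N'_2 = 151·cos8.0° = 149.5; c'Δl = 24.96; W sinα = 21.0
Slice 3: Δl = 2.6/cos25.1° = 2.871 m; N'_3 = 129·cos25.1° = 116.8; c'Δl = 29.57; W sinα = 54.7
Slice 4: Δl = 2.1/cos43.9° = 2.914 m; N'_4 = 45·cos43.9° = 32.4; c'Δl = 30.02; W sinα = 31.2
Σc'Δl = 114.8 kN/m; ΣN' = 379.7 kN/m; ΣW sinα = 93.5 kN/m
Resisting = 114.8 + 379.7·tan31.4° = 114.8 + 231.8 = 346.6 kN/m
FS = 346.6 / 93.5 = 3.705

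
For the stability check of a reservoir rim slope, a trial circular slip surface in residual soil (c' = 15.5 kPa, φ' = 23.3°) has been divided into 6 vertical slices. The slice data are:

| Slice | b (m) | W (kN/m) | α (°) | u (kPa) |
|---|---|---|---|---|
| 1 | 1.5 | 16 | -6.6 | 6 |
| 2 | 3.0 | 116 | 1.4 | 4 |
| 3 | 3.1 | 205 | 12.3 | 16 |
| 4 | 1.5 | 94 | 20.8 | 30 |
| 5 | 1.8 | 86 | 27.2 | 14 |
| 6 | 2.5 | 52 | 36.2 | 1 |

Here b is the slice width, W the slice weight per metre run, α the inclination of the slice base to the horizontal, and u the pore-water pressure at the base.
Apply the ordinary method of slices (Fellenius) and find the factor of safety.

FS = 2.63

Ordinary method of slices: FS = Σ[c'·Δl_i + (W_i cosα_i − u_i·Δl_i)·tanφ'] / Σ W_i sinα_i, with Δl_i = b_i / cosα_i.
Slice 1: Δl = 1.5/cos(-6.6°) = 1.510 m; N'_1 = 16·cos(-6.6°) − 6·1.510 = 6.8; c'Δl = 23.41; W sinα = -1.8
Slice 2: Δl = 3.0/cos1.4° = 3.001 m; N'_2 = 116·cos1.4° − 4·3.001 = 104.0; c'Δl = 46.51; W sinα = 2.8
Slice 3: Δl = 3.1/cos12.3° = 3.173 m; N'_3 = 205·cos12.3° − 16·3.173 = 149.5; c'Δl = 49.18; W sinα = 43.7
Slice 4: Δl = 1.5/cos20.8° = 1.605 m; N'_4 = 94·cos20.8° − 30·1.605 = 39.7; c'Δl = 24.87; W sinα = 33.4
Slice 5: Δl = 1.8/cos27.2° = 2.024 m; N'_5 = 86·cos27.2° − 14·2.024 = 48.2; c'Δl = 31.37; W sinα = 39.3
Slice 6: Δl = 2.5/cos36.2° = 3.098 m; N'_6 = 52·cos36.2° − 1·3.098 = 38.9; c'Δl = 48.02; W sinα = 30.7
Σc'Δl = 223.4 kN/m; ΣN' = 387.1 kN/m; ΣW sinα = 148.1 kN/m
Resisting = 223.4 + 387.1·tan23.3° = 223.4 + 166.7 = 390.1 kN/m
FS = 390.1 / 148.1 = 2.634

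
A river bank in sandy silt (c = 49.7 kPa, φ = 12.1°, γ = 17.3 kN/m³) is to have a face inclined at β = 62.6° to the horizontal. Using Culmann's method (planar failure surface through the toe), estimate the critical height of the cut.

H_c = 27.41 m

Culmann's analysis gives the critical failure plane at α_cr = (β + φ)/2 = (62.6 + 12.1)/2 = 37.4°, and the critical height
H_c = (4c/γ) · sinβ cosφ / [1 − cos(β − φ)]
    = (4·49.7/17.3) · sin62.6°·cos12.1° / [1 − cos(50.5°)]
    = 11.491 · 0.8878·0.9778 / [1 − 0.6361]
    = 11.491 · 0.8681 / 0.3639
    = 27.41 m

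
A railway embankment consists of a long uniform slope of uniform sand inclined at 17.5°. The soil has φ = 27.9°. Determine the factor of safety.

For a dry cohesionless infinite slope the factor of safety is FS = tanφ / tanβ.
FS = tan27.9° / tan17.5° = 0.5295 / 0.3153 = 1.679

FS = 1.68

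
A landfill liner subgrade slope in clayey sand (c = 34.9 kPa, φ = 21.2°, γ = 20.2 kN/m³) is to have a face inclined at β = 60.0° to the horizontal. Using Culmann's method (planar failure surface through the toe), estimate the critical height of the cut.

Culmann's analysis gives the critical failure plane at α_cr = (β + φ)/2 = (60.0 + 21.2)/2 = 40.6°, and the critical height
H_c = (4c/γ) · sinβ cosφ / [1 − cos(β − φ)]
    = (4·34.9/20.2) · sin60.0°·cos21.2° / [1 − cos(38.8°)]
    = 6.911 · 0.8660·0.9323 / [1 − 0.7793]
    = 6.911 · 0.8074 / 0.2207
    = 25.29 m

H_c = 25.29 m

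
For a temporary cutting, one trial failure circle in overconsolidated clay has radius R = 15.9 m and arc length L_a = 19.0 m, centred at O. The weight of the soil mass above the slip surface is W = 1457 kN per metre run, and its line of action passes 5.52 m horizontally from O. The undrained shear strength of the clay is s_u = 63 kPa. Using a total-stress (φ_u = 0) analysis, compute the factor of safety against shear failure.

Taking moments about the centre O, the resisting moment is provided by the undrained shear strength acting along the arc:
M_R = s_u·L_a·R = 63·19.00·15.9 = 19032.3 kN·m/m
M_D = W·d = 1457·5.52 = 8042.6 kN·m/m
FS = M_R / M_D = 19032.3 / 8042.6 = 2.366

FS = 2.37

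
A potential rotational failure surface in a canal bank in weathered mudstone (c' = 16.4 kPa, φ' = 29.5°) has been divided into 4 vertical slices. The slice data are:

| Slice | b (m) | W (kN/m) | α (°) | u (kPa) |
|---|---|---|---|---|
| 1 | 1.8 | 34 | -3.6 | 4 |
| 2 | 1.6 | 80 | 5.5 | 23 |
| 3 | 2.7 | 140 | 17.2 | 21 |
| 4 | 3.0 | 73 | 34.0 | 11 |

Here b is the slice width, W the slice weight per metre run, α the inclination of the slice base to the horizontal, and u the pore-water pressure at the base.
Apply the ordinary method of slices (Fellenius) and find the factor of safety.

FS = 2.90

Ordinary method of slices: FS = Σ[c'·Δl_i + (W_i cosα_i − u_i·Δl_i)·tanφ'] / Σ W_i sinα_i, with Δl_i = b_i / cosα_i.
Slice 1: Δl = 1.8/cos(-3.6°) = 1.804 m; N'_1 = 34·cos(-3.6°) − 4·1.804 = 26.7; c'Δl = 29.58; W sinα = -2.1
Slice 2: Δl = 1.6/cos5.5° = 1.607 m; N'_2 = 80·cos5.5° − 23·1.607 = 42.7; c'Δl = 26.36; W sinα = 7.7
Slice 3: Δl = 2.7/cos17.2° = 2.826 m; N'_3 = 140·cos17.2° − 21·2.826 = 74.4; c'Δl = 46.35; W sinα = 41.4
Slice 4: Δl = 3.0/cos34.0° = 3.619 m; N'_4 = 73·cos34.0° − 11·3.619 = 20.7; c'Δl = 59.35; W sinα = 40.8
Σc'Δl = 161.6 kN/m; ΣN' = 164.5 kN/m; ΣW sinα = 87.8 kN/m
Resisting = 161.6 + 164.5·tan29.5° = 161.6 + 93.1 = 254.7 kN/m
FS = 254.7 / 87.8 = 2.902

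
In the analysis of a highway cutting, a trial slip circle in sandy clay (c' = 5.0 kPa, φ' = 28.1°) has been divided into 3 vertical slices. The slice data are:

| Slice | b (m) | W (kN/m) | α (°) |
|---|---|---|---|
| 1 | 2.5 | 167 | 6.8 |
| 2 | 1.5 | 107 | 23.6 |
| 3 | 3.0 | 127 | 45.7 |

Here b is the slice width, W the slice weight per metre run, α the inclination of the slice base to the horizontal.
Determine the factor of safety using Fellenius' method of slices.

FS = 1.50

Ordinary method of slices: FS = Σ[c'·Δl_i + (W_i cosα_i)·tanφ'] / Σ W_i sinα_i, with Δl_i = b_i / cosα_i.
Slice 1: Δl = 2.5/cos6.8° = 2.518 m; N'_1 = 167·cos6.8° = 165.8; c'Δl = 12.59; W sinα = 19.8
Slice 2: Δl = 1.5/cos23.6° = 1.637 m; N'_2 = 107·cos23.6° = 98.1; c'Δl = 8.18; W sinα = 42.8
Slice 3: Δl = 3.0/cos45.7° = 4.295 m; N'_3 = 127·cos45.7° = 88.7; c'Δl = 21.48; W sinα = 90.9
Σc'Δl = 42.3 kN/m; ΣN' = 352.6 kN/m; ΣW sinα = 153.5 kN/m
Resisting = 42.3 + 352.6·tan28.1° = 42.3 + 188.3 = 230.5 kN/m
FS = 230.5 / 153.5 = 1.502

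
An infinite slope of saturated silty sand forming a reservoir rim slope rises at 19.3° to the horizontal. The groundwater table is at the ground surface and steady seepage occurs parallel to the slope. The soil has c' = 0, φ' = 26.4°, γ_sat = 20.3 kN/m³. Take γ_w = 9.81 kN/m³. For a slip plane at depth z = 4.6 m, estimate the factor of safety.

With seepage parallel to the slope and the water table at the surface, the effective normal stress on the slip plane uses the buoyant unit weight γ' = γ_sat − γ_w while the driving shear stress uses γ_sat:
FS = [c' + γ' z cos²β tanφ'] / [γ_sat z sinβ cosβ]
(For c' = 0 this reduces to FS = (γ'/γ_sat)·tanφ'/tanβ.)
γ' = 20.3 − 9.81 = 10.49 kN/m³
Numerator = 0.0 + 10.49·4.6·cos²19.3°·tan26.4° = 0.0 + 10.49·4.6·0.8908·0.4964 = 21.337 kPa
Denominator = 20.3·4.6·sin19.3°·cos19.3° = 20.3·4.6·0.3305·0.9438 = 29.129 kPa
FS = 21.337 / 29.129 = 0.732

FS = 0.73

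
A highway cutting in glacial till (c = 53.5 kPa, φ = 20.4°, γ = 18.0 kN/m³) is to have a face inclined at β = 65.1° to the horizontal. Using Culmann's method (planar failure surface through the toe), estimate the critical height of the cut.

Culmann's analysis gives the critical failure plane at α_cr = (β + φ)/2 = (65.1 + 20.4)/2 = 42.8°, and the critical height
H_c = (4c/γ) · sinβ cosφ / [1 − cos(β − φ)]
    = (4·53.5/18.0) · sin65.1°·cos20.4° / [1 − cos(44.7°)]
    = 11.889 · 0.9070·0.9373 / [1 − 0.7108]
    = 11.889 · 0.8502 / 0.2892
    = 34.95 m

H_c = 34.95 m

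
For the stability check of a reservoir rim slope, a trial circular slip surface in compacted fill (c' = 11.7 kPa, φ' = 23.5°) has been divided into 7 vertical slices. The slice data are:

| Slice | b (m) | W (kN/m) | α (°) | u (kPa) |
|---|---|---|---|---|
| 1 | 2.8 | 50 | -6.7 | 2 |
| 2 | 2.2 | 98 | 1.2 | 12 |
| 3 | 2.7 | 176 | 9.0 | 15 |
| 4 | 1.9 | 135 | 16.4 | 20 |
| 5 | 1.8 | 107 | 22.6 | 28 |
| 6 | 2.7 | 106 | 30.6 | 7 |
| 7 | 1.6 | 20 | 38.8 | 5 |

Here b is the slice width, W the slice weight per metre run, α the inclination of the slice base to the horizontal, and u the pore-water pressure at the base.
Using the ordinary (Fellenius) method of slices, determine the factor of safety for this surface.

FS = 2.34

Ordinary method of slices: FS = Σ[c'·Δl_i + (W_i cosα_i − u_i·Δl_i)·tanφ'] / Σ W_i sinα_i, with Δl_i = b_i / cosα_i.
Slice 1: Δl = 2.8/cos(-6.7°) = 2.819 m; N'_1 = 50·cos(-6.7°) − 2·2.819 = 44.0; c'Δl = 32.99; W sinα = -5.8
Slice 2: Δl = 2.2/cos1.2° = 2.200 m; N'_2 = 98·cos1.2° − 12·2.200 = 71.6; c'Δl = 25.75; W sinα = 2.1
Slice 3: Δl = 2.7/cos9.0° = 2.734 m; N'_3 = 176·cos9.0° − 15·2.734 = 132.8; c'Δl = 31.98; W sinα = 27.5
Slice 4: Δl = 1.9/cos16.4° = 1.981 m; N'_4 = 135·cos16.4° − 20·1.981 = 89.9; c'Δl = 23.17; W sinα = 38.1
Slice 5: Δl = 1.8/cos22.6° = 1.950 m; N'_5 = 107·cos22.6° − 28·1.950 = 44.2; c'Δl = 22.81; W sinα = 41.1
Slice 6: Δl = 2.7/cos30.6° = 3.137 m; N'_6 = 106·cos30.6° − 7·3.137 = 69.3; c'Δl = 36.70; W sinα = 54.0
Slice 7: Δl = 1.6/cos38.8° = 2.053 m; N'_7 = 20·cos38.8° − 5·2.053 = 5.3; c'Δl = 24.02; W sinα = 12.5
Σc'Δl = 197.4 kN/m; ΣN' = 457.1 kN/m; ΣW sinα = 169.5 kN/m
Resisting = 197.4 + 457.1·tan23.5° = 197.4 + 198.8 = 396.2 kN/m
FS = 396.2 / 169.5 = 2.338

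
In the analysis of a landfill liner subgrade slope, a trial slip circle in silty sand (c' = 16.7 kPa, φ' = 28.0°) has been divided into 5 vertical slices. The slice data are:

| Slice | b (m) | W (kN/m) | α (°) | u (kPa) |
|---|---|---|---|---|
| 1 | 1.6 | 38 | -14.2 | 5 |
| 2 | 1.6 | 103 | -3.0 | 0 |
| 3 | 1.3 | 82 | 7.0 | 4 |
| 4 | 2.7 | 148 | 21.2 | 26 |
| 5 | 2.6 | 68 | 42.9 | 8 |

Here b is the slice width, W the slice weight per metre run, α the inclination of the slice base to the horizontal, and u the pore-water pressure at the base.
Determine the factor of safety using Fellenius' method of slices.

FS = 3.56

Ordinary method of slices: FS = Σ[c'·Δl_i + (W_i cosα_i − u_i·Δl_i)·tanφ'] / Σ W_i sinα_i, with Δl_i = b_i / cosα_i.
Slice 1: Δl = 1.6/cos(-14.2°) = 1.650 m; N'_1 = 38·cos(-14.2°) − 5·1.650 = 28.6; c'Δl = 27.56; W sinα = -9.3
Slice 2: Δl = 1.6/cos(-3.0°) = 1.602 m; N'_2 = 103·cos(-3.0°) − 0·1.602 = 102.9; c'Δl = 26.76; W sinα = -5.4
Slice 3: Δl = 1.3/cos7.0° = 1.310 m; N'_3 = 82·cos7.0° − 4·1.310 = 76.1; c'Δl = 21.87; W sinα = 10.0
Slice 4: Δl = 2.7/cos21.2° = 2.896 m; N'_4 = 148·cos21.2° − 26·2.896 = 62.7; c'Δl = 48.36; W sinα = 53.5
Slice 5: Δl = 2.6/cos42.9° = 3.549 m; N'_5 = 68·cos42.9° − 8·3.549 = 21.4; c'Δl = 59.27; W sinα = 46.3
Σc'Δl = 183.8 kN/m; ΣN' = 291.7 kN/m; ΣW sinα = 95.1 kN/m
Resisting = 183.8 + 291.7·tan28.0° = 183.8 + 155.1 = 338.9 kN/m
FS = 338.9 / 95.1 = 3.564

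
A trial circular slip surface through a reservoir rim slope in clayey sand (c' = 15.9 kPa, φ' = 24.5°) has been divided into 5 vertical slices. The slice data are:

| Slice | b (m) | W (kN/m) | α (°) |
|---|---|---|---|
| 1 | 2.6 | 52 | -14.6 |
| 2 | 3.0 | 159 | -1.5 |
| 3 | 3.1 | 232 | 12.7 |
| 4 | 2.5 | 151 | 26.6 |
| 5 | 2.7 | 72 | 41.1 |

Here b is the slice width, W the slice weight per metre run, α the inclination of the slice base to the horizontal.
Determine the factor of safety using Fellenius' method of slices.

Ordinary method of slices: FS = Σ[c'·Δl_i + (W_i cosα_i)·tanφ'] / Σ W_i sinα_i, with Δl_i = b_i / cosα_i.
Slice 1: Δl = 2.6/cos(-14.6°) = 2.687 m; N'_1 = 52·cos(-14.6°) = 50.3; c'Δl = 42.72; W sinα = -13.1
Slice 2: Δl = 3.0/cos(-1.5°) = 3.001 m; N'_2 = 159·cos(-1.5°) = 158.9; c'Δl = 47.72; W sinα = -4.2
Slice 3: Δl = 3.1/cos12.7° = 3.178 m; N'_3 = 232·cos12.7° = 226.3; c'Δl = 50.53; W sinα = 51.0
Slice 4: Δl = 2.5/cos26.6° = 2.796 m; N'_4 = 151·cos26.6° = 135.0; c'Δl = 44.46; W sinα = 67.6
Slice 5: Δl = 2.7/cos41.1° = 3.583 m; N'_5 = 72·cos41.1° = 54.3; c'Δl = 56.97; W sinα = 47.3
Σc'Δl = 242.4 kN/m; ΣN' = 624.9 kN/m; ΣW sinα = 148.7 kN/m
Resisting = 242.4 + 624.9·tan24.5° = 242.4 + 284.8 = 527.2 kN/m
FS = 527.2 / 148.7 = 3.546

FS = 3.55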